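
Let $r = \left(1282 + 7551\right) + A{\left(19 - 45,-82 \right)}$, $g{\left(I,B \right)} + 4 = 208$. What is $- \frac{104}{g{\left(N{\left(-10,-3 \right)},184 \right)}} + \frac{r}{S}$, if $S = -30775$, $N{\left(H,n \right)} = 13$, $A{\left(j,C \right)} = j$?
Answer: $- \frac{1249307}{1569525} \approx -0.79598$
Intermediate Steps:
$g{\left(I,B \right)} = 204$ ($g{\left(I,B \right)} = -4 + 208 = 204$)
$r = 8807$ ($r = \left(1282 + 7551\right) + \left(19 - 45\right) = 8833 + \left(19 - 45\right) = 8833 - 26 = 8807$)
$- \frac{104}{g{\left(N{\left(-10,-3 \right)},184 \right)}} + \frac{r}{S} = - \frac{104}{204} + \frac{8807}{-30775} = \left(-104\right) \frac{1}{204} + 8807 \left(- \frac{1}{30775}\right) = - \frac{26}{51} - \frac{8807}{30775} = - \frac{1249307}{1569525}$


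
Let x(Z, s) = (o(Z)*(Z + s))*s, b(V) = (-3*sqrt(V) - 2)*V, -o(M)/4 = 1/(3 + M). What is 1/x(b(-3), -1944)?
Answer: (sqrt(3) - I)/(2592*(3*sqrt(3) + 646*I)) ≈ -5.8886e-7 - 1.0391e-6*I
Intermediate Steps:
o(M) = -4/(3 + M)
b(V) = V*(-2 - 3*sqrt(V)) (b(V) = (-2 - 3*sqrt(V))*V = V*(-2 - 3*sqrt(V)))
x(Z, s) = -4*s*(Z + s)/(3 + Z) (x(Z, s) = ((-4/(3 + Z))*(Z + s))*s = (-4*(Z + s)/(3 + Z))*s = -4*s*(Z + s)/(3 + Z))
1/x(b(-3), -1944) = 1/(-4*(-1944)*((-(-9)*I*sqrt(3) - 2*(-3)) - 1944)/(3 + (-(-9)*I*sqrt(3) - 2*(-3)))) = 1/(-4*(-1944)*((-(-9)*I*sqrt(3) + 6) - 1944)/(3 + (-(-9)*I*sqrt(3) + 6))) = 1/(-4*(-1944)*((9*I*sqrt(3) + 6) - 1944)/(3 + (9*I*sqrt(3) + 6))) = 1/(-4*(-1944)*((6 + 9*I*sqrt(3)) - 1944)/(3 + (6 + 9*I*sqrt(3)))) = 1/(-4*(-1944)*(-1938 + 9*I*sqrt(3))/(9 + 9*I*sqrt(3))) = 1/(7776*(-1938 + 9*I*sqrt(3))/(9 + 9*I*sqrt(3))) = (9 + 9*I*sqrt(3))/(7776*(-1938 + 9*I*sqrt(3)))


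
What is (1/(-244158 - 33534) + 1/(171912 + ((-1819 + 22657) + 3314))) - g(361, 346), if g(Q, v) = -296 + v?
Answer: -680567533193/13611351072 ≈ -50.000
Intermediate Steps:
(1/(-244158 - 33534) + 1/(171912 + ((-1819 + 22657) + 3314))) - g(361, 346) = (1/(-244158 - 33534) + 1/(171912 + ((-1819 + 22657) + 3314))) - (-296 + 346) = (1/(-277692) + 1/(171912 + (20838 + 3314))) - 1*50 = (-1/277692 + 1/(171912 + 24152)) - 50 = (-1/277692 + 1/196064) - 50 = 20407/13611351072 - 50 = -680567533193/13611351072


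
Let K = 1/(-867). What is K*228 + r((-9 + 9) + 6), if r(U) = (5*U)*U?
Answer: 51944/289 ≈ 179.74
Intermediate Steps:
K = -1/867 ≈ -0.0011534
r(U) = 5*U**2
K*228 + r((-9 + 9) + 6) = -1/867*228 + 5*((-9 + 9) + 6)**2 = -76/289 + 5*(0 + 6)**2 = -76/289 + 5*6**2 = -76/289 + 5*36 = -76/289 + 180 = 51944/289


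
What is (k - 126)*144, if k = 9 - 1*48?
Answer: -23760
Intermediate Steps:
k = -39 (k = 9 - 48 = -39)
(k - 126)*144 = (-39 - 126)*144 = -165*144 = -23760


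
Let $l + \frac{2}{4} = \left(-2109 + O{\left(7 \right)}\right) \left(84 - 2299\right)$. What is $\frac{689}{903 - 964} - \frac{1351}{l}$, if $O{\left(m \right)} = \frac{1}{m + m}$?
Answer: $- \frac{22530142403}{1994634974} \approx -11.295$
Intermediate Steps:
$O{\left(m \right)} = \frac{1}{2 m}$
$l = \frac{32698934}{7}$ ($l = - \frac{1}{2} + \left(-2109 + \frac{1}{2 \cdot 7}\right) \left(84 - 2299\right) = - \frac{1}{2} + \left(-2109 + \frac{1}{2} \cdot \frac{1}{7}\right) \left(-2215\right) = - \frac{1}{2} + \left(-2109 + \frac{1}{14}\right) \left(-2215\right) = - \frac{1}{2} - - \frac{65397875}{14} = - \frac{1}{2} + \frac{65397875}{14} = \frac{32698934}{7} \approx 4.6713 \cdot 10^{6}$)
$\frac{689}{903 - 964} - \frac{1351}{l} = \frac{689}{903 - 964} - \frac{1351}{\frac{32698934}{7}} = \frac{689}{903 - 964} - \frac{9457}{32698934} = \frac{689}{-61} - \frac{9457}{32698934} = 689 \left(- \frac{1}{61}\right) - \frac{9457}{32698934} = - \frac{689}{61} - \frac{9457}{32698934} = - \frac{22530142403}{1994634974}$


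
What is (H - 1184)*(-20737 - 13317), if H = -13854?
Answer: 512104052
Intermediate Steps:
(H - 1184)*(-20737 - 13317) = (-13854 - 1184)*(-20737 - 13317) = -15038*(-34054) = 512104052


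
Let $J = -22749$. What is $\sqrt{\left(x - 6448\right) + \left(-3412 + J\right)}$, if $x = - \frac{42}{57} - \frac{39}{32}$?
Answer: $\frac{i \sqrt{753443518}}{152} \approx 180.58 i$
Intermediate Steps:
$x = - \frac{1189}{608}$ ($x = \left(-42\right) \frac{1}{57} - \frac{39}{32} = - \frac{14}{19} - \frac{39}{32} = - \frac{1189}{608} \approx -1.9556$)
$\sqrt{\left(x - 6448\right) + \left(-3412 + J\right)} = \sqrt{\left(- \frac{1189}{608} - 6448\right) - 26161} = \sqrt{- \frac{3921573}{608} - 26161} = \sqrt{- \frac{19827461}{608}} = \frac{i \sqrt{753443518}}{152}$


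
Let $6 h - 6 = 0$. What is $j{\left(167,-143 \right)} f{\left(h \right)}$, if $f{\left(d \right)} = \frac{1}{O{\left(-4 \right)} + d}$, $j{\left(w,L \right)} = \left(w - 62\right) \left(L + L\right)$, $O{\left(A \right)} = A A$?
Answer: $- \frac{30030}{17} \approx -1766.5$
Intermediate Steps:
$h = 1$ ($h = 1 + \frac{1}{6} \cdot 0 = 1 + 0 = 1$)
$O{\left(A \right)} = A^{2}$
$j{\left(w,L \right)} = 2 L \left(-62 + w\right)$ ($j{\left(w,L \right)} = \left(-62 + w\right) 2 L = 2 L \left(-62 + w\right)$)
$f{\left(d \right)} = \frac{1}{16 + d}$ ($f{\left(d \right)} = \frac{1}{\left(-4\right)^{2} + d} = \frac{1}{16 + d}$)
$j{\left(167,-143 \right)} f{\left(h \right)} = \frac{2 \left(-143\right) \left(-62 + 167\right)}{16 + 1} = \frac{2 \left(-143\right) 105}{17} = \left(-30030\right) \frac{1}{17} = - \frac{30030}{17}$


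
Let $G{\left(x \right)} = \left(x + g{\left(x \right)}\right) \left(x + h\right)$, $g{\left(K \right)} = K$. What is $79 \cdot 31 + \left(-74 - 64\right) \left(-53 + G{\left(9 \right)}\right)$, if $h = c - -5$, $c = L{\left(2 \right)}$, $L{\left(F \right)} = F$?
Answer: $-29981$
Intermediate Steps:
$c = 2$
$h = 7$ ($h = 2 - -5 = 2 + 5 = 7$)
$G{\left(x \right)} = 2 x \left(7 + x\right)$ ($G{\left(x \right)} = \left(x + x\right) \left(x + 7\right) = 2 x \left(7 + x\right)$)
$79 \cdot 31 + \left(-74 - 64\right) \left(-53 + G{\left(9 \right)}\right) = 79 \cdot 31 + \left(-74 - 64\right) \left(-53 + 2 \cdot 9 \left(7 + 9\right)\right) = 2449 - 138 \left(-53 + 2 \cdot 9 \cdot 16\right) = 2449 - 138 \left(-53 + 288\right) = 2449 - 32430 = -29981$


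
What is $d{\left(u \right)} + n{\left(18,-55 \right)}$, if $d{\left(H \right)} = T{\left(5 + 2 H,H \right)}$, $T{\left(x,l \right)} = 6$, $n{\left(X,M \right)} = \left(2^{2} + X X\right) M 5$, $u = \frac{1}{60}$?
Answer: $-90194$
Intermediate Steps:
$u = \frac{1}{60} \approx 0.016667$
$n{\left(X,M \right)} = 5 M \left(4 + X^{2}\right)$ ($n{\left(X,M \right)} = \left(4 + X^{2}\right) M 5 = M \left(4 + X^{2}\right) 5 = 5 M \left(4 + X^{2}\right)$)
$d{\left(H \right)} = 6$
$d{\left(u \right)} + n{\left(18,-55 \right)} = 6 + 5 \left(-55\right) \left(4 + 18^{2}\right) = 6 + 5 \left(-55\right) \left(4 + 324\right) = 6 + 5 \left(-55\right) 328 = 6 - 90200 = -90194$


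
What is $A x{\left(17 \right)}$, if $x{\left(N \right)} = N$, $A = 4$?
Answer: $68$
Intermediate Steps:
$A x{\left(17 \right)} = 4 \cdot 17 = 68$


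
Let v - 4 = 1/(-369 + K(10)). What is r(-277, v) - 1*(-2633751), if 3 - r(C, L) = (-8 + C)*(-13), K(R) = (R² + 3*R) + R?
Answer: 2630049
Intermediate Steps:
K(R) = R² + 4*R
v = 915/229 (v = 4 + 1/(-369 + 10*(4 + 10)) = 4 + 1/(-369 + 10*14) = 4 + 1/(-369 + 140) = 4 + 1/(-229) = 4 - 1/229 = 915/229 ≈ 3.9956)
r(C, L) = -101 + 13*C (r(C, L) = 3 - (-8 + C)*(-13) = 3 - (104 - 13*C) = 3 + (-104 + 13*C) = -101 + 13*C)
r(-277, v) - 1*(-2633751) = (-101 + 13*(-277)) - 1*(-2633751) = (-101 - 3601) + 2633751 = -3702 + 2633751 = 2630049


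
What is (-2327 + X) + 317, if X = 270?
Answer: -1740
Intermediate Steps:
(-2327 + X) + 317 = (-2327 + 270) + 317 = -2057 + 317 = -1740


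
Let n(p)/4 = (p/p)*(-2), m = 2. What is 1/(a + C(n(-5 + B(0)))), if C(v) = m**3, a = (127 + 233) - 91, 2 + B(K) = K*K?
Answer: 1/277 ≈ 0.0036101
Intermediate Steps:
B(K) = -2 + K**2 (B(K) = -2 + K*K = -2 + K**2)
a = 269 (a = 360 - 91 = 269)
n(p) = -8 (n(p) = 4*((p/p)*(-2)) = 4*(1*(-2)) = 4*(-2) = -8)
C(v) = 8 (C(v) = 2**3 = 8)
1/(a + C(n(-5 + B(0)))) = 1/(269 + 8) = 1/277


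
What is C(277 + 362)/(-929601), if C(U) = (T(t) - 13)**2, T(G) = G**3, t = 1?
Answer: -16/103289 ≈ -0.00015491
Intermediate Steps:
C(U) = 144 (C(U) = (1**3 - 13)**2 = (1 - 13)**2 = (-12)**2 = 144)
C(277 + 362)/(-929601) = 144/(-929601) = 144*(-1/929601) = -16/103289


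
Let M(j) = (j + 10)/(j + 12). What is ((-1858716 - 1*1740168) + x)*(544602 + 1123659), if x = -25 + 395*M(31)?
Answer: -258141522184812/43 ≈ -6.0033e+12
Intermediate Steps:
M(j) = (10 + j)/(12 + j)
x = 15120/43 (x = -25 + 395*((10 + 31)/(12 + 31)) = -25 + 395*(41/43) = -25 + 16195/43 = 15120/43 ≈ 351.63)
((-1858716 - 1*1740168) + x)*(544602 + 1123659) = ((-1858716 - 1*1740168) + 15120/43)*(544602 + 1123659) = ((-1858716 - 1740168) + 15120/43)*1668261 = (-3598884 + 15120/43)*1668261 = -154736892/43*1668261 = -258141522184812/43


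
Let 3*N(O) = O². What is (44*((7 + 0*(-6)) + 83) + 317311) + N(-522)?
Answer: 412099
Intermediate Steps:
N(O) = O²/3
(44*((7 + 0*(-6)) + 83) + 317311) + N(-522) = (44*((7 + 0*(-6)) + 83) + 317311) + (⅓)*(-522)² = (44*((7 + 0) + 83) + 317311) + (⅓)*272484 = (44*(7 + 83) + 317311) + 90828 = (44*90 + 317311) + 90828 = (3960 + 317311) + 90828 = 321271 + 90828 = 412099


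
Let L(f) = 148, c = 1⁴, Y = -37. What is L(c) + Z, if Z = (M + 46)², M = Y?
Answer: 229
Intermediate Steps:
c = 1
M = -37
Z = 81 (Z = (-37 + 46)² = 9² = 81)
L(c) + Z = 148 + 81 = 229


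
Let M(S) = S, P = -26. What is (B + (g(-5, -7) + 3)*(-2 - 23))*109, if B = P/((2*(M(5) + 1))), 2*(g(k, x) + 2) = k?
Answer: 11554/3 ≈ 3851.3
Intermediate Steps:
g(k, x) = -2 + k/2
B = -13/6 (B = -26*1/(2*(5 + 1)) = -26/(2*6) = -26/12 = -26*1/12 = -13/6 ≈ -2.1667)
(B + (g(-5, -7) + 3)*(-2 - 23))*109 = (-13/6 + ((-2 + (1/2)*(-5)) + 3)*(-2 - 23))*109 = (-13/6 + ((-2 - 5/2) + 3)*(-25))*109 = (-13/6 + (-9/2 + 3)*(-25))*109 = (-13/6 - 3/2*(-25))*109 = (-13/6 + 75/2)*109 = (106/3)*109 = 11554/3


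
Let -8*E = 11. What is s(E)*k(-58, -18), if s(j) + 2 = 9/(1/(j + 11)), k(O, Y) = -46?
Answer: -15571/4 ≈ -3892.8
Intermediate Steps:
E = -11/8 (E = -⅛*11 = -11/8 ≈ -1.3750)
s(j) = 97 + 9*j (s(j) = -2 + 9/(1/(j + 11)) = -2 + 9/(1/(11 + j)) = -2 + 9*(11 + j) = -2 + (99 + 9*j) = 97 + 9*j)
s(E)*k(-58, -18) = (97 + 9*(-11/8))*(-46) = (97 - 99/8)*(-46) = (677/8)*(-46) = -15571/4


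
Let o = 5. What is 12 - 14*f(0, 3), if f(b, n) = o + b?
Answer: -58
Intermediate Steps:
f(b, n) = 5 + b
12 - 14*f(0, 3) = 12 - 14*(5 + 0) = 12 - 14*5 = 12 - 70 = -58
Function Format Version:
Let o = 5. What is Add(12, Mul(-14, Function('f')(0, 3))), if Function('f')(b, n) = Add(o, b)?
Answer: -58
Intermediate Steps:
Function('f')(b, n) = Add(5, b)
Add(12, Mul(-14, Function('f')(0, 3))) = Add(12, Mul(-14, Add(5, 0))) = Add(12, Mul(-14, 5)) = Add(12, -70) = -58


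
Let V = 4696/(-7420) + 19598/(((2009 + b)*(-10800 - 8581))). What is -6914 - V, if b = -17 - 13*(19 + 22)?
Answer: -362631029897894/52453610545 ≈ -6913.4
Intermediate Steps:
b = -550 (b = -17 - 13*41 = -17 - 533 = -550)
V = -33233410236/52453610545 (V = 4696/(-7420) + 19598/(((2009 - 550)*(-10800 - 8581))) = 4696*(-1/7420) + 19598/((1459*(-19381))) = -1174/1855 + 19598/(-28276879) = -1174/1855 + 19598*(-1/28276879) = -1174/1855 - 19598/28276879 = -33233410236/52453610545 ≈ -0.63358)
-6914 - V = -6914 - 1*(-33233410236/52453610545) = -6914 + 33233410236/52453610545 = -362631029897894/52453610545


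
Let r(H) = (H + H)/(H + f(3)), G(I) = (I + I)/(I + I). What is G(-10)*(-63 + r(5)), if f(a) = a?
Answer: -247/4 ≈ -61.750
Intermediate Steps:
G(I) = 1 (G(I) = (2*I)/((2*I)) = (2*I)*(1/(2*I)) = 1)
r(H) = 2*H/(3 + H) (r(H) = (H + H)/(H + 3) = (2*H)/(3 + H) = 2*H/(3 + H))
G(-10)*(-63 + r(5)) = 1*(-63 + 2*5/(3 + 5)) = 1*(-63 + 2*5/8) = 1*(-63 + 2*5*(1/8)) = 1*(-63 + 5/4) = 1*(-247/4) = -247/4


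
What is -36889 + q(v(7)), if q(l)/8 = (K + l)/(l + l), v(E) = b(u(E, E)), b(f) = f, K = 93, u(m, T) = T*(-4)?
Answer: -258288/7 ≈ -36898.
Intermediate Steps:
u(m, T) = -4*T
v(E) = -4*E
q(l) = 4*(93 + l)/l (q(l) = 8*((93 + l)/(l + l)) = 8*((93 + l)/((2*l))) = 8*((93 + l)*(1/(2*l))) = 8*((93 + l)/(2*l)) = 4*(93 + l)/l)
-36889 + q(v(7)) = -36889 + (4 + 372/((-4*7))) = -36889 + (4 + 372/(-28)) = -36889 + (4 + 372*(-1/28)) = -36889 + (4 - 93/7) = -36889 - 65/7 = -258288/7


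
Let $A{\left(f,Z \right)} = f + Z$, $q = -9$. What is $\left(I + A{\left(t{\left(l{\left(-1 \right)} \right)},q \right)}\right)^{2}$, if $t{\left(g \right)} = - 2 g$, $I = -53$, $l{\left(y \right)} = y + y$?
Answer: $3364$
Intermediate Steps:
$l{\left(y \right)} = 2 y$
$A{\left(f,Z \right)} = Z + f$
$\left(I + A{\left(t{\left(l{\left(-1 \right)} \right)},q \right)}\right)^{2} = \left(-53 - \left(9 + 2 \cdot 2 \left(-1\right)\right)\right)^{2} = \left(-53 - 5\right)^{2} = \left(-58\right)^{2} = 3364$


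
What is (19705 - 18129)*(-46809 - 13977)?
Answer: -95798736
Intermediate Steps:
(19705 - 18129)*(-46809 - 13977) = 1576*(-60786) = -95798736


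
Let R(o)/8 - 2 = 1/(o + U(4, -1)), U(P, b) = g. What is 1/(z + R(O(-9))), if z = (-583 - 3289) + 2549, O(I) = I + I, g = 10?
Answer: -1/1308 ≈ -0.00076453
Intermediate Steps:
U(P, b) = 10
O(I) = 2*I
z = -1323 (z = -3872 + 2549 = -1323)
R(o) = 16 + 8/(10 + o) (R(o) = 16 + 8/(o + 10) = 16 + 8/(10 + o))
1/(z + R(O(-9))) = 1/(-1323 + 8*(21 + 2*(2*(-9)))/(10 + 2*(-9))) = 1/(-1323 + 8*(21 + 2*(-18))/(10 - 18)) = 1/(-1323 + 8*(21 - 36)/(-8)) = 1/(-1323 + 8*(-⅛)*(-15)) = 1/(-1323 + 15) = 1/(-1308) = -1/1308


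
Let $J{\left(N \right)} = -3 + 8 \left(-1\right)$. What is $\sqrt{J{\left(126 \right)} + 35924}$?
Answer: $\sqrt{35913} \approx 189.51$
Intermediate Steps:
$J{\left(N \right)} = -11$ ($J{\left(N \right)} = -3 - 8 = -11$)
$\sqrt{J{\left(126 \right)} + 35924} = \sqrt{-11 + 35924} = \sqrt{35913}$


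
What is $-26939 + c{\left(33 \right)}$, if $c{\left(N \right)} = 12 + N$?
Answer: $-26894$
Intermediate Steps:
$-26939 + c{\left(33 \right)} = -26939 + \left(12 + 33\right) = -26939 + 45 = -26894$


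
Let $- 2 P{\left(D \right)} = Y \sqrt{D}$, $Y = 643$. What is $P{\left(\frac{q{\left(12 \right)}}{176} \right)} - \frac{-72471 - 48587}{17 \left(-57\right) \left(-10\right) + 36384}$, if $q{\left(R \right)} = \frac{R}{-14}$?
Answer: $\frac{8647}{3291} - \frac{643 i \sqrt{462}}{616} \approx 2.6275 - 22.436 i$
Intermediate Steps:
$q{\left(R \right)} = - \frac{R}{14}$ ($q{\left(R \right)} = R \left(- \frac{1}{14}\right) = - \frac{R}{14}$)
$P{\left(D \right)} = - \frac{643 \sqrt{D}}{2}$
$P{\left(\frac{q{\left(12 \right)}}{176} \right)} - \frac{-72471 - 48587}{17 \left(-57\right) \left(-10\right) + 36384} = - \frac{643 \sqrt{\frac{\left(- \frac{1}{14}\right) 12}{176}}}{2} - \frac{-72471 - 48587}{17 \left(-57\right) \left(-10\right) + 36384} = - \frac{643 \sqrt{\left(- \frac{6}{7}\right) \frac{1}{176}}}{2} - - \frac{121058}{\left(-969\right) \left(-10\right) + 36384} = - \frac{643 \sqrt{- \frac{3}{616}}}{2} - - \frac{121058}{9690 + 36384} = - \frac{643 \frac{i \sqrt{462}}{308}}{2} - - \frac{121058}{46074} = - \frac{643 i \sqrt{462}}{616} - \left(-121058\right) \frac{1}{46074} = - \frac{643 i \sqrt{462}}{616} - - \frac{8647}{3291} = - \frac{643 i \sqrt{462}}{616} + \frac{8647}{3291} = \frac{8647}{3291} - \frac{643 i \sqrt{462}}{616}$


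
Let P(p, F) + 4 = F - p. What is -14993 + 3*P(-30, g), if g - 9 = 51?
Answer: -14735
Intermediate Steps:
g = 60 (g = 9 + 51 = 60)
P(p, F) = -4 + F - p (P(p, F) = -4 + (F - p) = -4 + F - p)
-14993 + 3*P(-30, g) = -14993 + 3*(-4 + 60 - 1*(-30)) = -14993 + 3*(-4 + 60 + 30) = -14993 + 3*86 = -14993 + 258 = -14735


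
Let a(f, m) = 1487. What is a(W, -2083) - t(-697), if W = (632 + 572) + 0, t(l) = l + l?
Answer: 2881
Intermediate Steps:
t(l) = 2*l
W = 1204 (W = 1204 + 0 = 1204)
a(W, -2083) - t(-697) = 1487 - 2*(-697) = 1487 - 1*(-1394) = 1487 + 1394 = 2881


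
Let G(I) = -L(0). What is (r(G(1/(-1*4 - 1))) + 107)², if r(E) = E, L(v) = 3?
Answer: 10816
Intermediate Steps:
G(I) = -3 (G(I) = -1*3 = -3)
(r(G(1/(-1*4 - 1))) + 107)² = (-3 + 107)² = 104² = 10816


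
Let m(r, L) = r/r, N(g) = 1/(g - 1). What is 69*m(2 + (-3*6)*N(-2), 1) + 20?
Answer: 89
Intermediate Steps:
N(g) = 1/(-1 + g)
m(r, L) = 1
69*m(2 + (-3*6)*N(-2), 1) + 20 = 69*1 + 20 = 69 + 20 = 89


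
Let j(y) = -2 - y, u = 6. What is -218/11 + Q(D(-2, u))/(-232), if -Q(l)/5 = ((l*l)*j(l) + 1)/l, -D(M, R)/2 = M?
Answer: -207529/10208 ≈ -20.330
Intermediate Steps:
D(M, R) = -2*M
Q(l) = -5*(1 + l**2*(-2 - l))/l (Q(l) = -5*((l*l)*(-2 - l) + 1)/l = -5*(l**2*(-2 - l) + 1)/l = -5*(1 + l**2*(-2 - l))/l)
-218/11 + Q(D(-2, u))/(-232) = -218/11 + (5*(-1 + (-2*(-2))**2*(2 - 2*(-2)))/((-2*(-2))))/(-232) = -218*1/11 + (5*(-1 + 4**2*(2 + 4))/4)*(-1/232) = -218/11 + (5*(1/4)*(-1 + 16*6))*(-1/232) = -218/11 + (5*(1/4)*(-1 + 96))*(-1/232) = -218/11 + (5*(1/4)*95)*(-1/232) = -218/11 + (475/4)*(-1/232) = -218/11 - 475/928 = -207529/10208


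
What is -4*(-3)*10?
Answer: 120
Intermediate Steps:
-4*(-3)*10 = 12*10 = 120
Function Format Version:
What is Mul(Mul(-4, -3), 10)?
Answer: 120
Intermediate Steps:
Mul(Mul(-4, -3), 10) = Mul(12, 10) = 120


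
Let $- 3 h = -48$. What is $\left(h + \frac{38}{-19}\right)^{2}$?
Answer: $196$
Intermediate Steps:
$h = 16$ ($h = \left(- \frac{1}{3}\right) \left(-48\right) = 16$)
$\left(h + \frac{38}{-19}\right)^{2} = \left(16 + \frac{38}{-19}\right)^{2} = \left(16 + 38 \left(- \frac{1}{19}\right)\right)^{2} = \left(16 - 2\right)^{2} = 14^{2} = 196$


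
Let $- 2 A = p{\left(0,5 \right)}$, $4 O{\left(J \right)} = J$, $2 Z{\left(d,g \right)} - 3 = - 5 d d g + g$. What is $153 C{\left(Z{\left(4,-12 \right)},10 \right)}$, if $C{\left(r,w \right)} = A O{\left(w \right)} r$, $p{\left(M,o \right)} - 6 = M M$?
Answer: $- \frac{2182545}{4} \approx -5.4564 \cdot 10^{5}$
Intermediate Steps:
$Z{\left(d,g \right)} = \frac{3}{2} + \frac{g}{2} - \frac{5 g d^{2}}{2}$ ($Z{\left(d,g \right)} = \frac{3}{2} + \frac{- 5 d d g + g}{2} = \frac{3}{2} + \frac{- 5 d^{2} g + g}{2} = \frac{3}{2} + \frac{- 5 g d^{2} + g}{2} = \frac{3}{2} + \frac{g - 5 g d^{2}}{2} = \frac{3}{2} - \left(- \frac{g}{2} + \frac{5 g d^{2}}{2}\right) = \frac{3}{2} + \frac{g}{2} - \frac{5 g d^{2}}{2}$)
$O{\left(J \right)} = \frac{J}{4}$
$p{\left(M,o \right)} = 6 + M^{2}$ ($p{\left(M,o \right)} = 6 + M M = 6 + M^{2}$)
$A = -3$ ($A = - \frac{6 + 0^{2}}{2} = - \frac{6 + 0}{2} = \left(- \frac{1}{2}\right) 6 = -3$)
$C{\left(r,w \right)} = - \frac{3 r w}{4}$ ($C{\left(r,w \right)} = - 3 \frac{w}{4} r = - \frac{3 w}{4} r = - \frac{3 r w}{4}$)
$153 C{\left(Z{\left(4,-12 \right)},10 \right)} = 153 \left(\left(- \frac{3}{4}\right) \left(\frac{3}{2} + \frac{1}{2} \left(-12\right) - - 30 \cdot 4^{2}\right) 10\right) = 153 \left(\left(- \frac{3}{4}\right) \left(\frac{3}{2} - 6 - \left(-30\right) 16\right) 10\right) = 153 \left(\left(- \frac{3}{4}\right) \left(\frac{3}{2} - 6 + 480\right) 10\right) = 153 \left(\left(- \frac{3}{4}\right) \frac{951}{2} \cdot 10\right) = 153 \left(- \frac{14265}{4}\right) = - \frac{2182545}{4}$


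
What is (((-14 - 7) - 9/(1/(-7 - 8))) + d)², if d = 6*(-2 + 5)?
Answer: 17424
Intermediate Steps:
d = 18 (d = 6*3 = 18)
(((-14 - 7) - 9/(1/(-7 - 8))) + d)² = (((-14 - 7) - 9/(1/(-7 - 8))) + 18)² = ((-21 - 9/(1/(-15))) + 18)² = ((-21 - 9/(-1/15)) + 18)² = ((-21 - 9*(-15)) + 18)² = ((-21 + 135) + 18)² = (114 + 18)² = 132² = 17424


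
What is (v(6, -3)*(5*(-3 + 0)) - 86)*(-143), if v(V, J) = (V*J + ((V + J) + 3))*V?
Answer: -142142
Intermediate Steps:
v(V, J) = V*(3 + J + V + J*V) (v(V, J) = (J*V + ((J + V) + 3))*V = (J*V + (3 + J + V))*V = (3 + J + V + J*V)*V = V*(3 + J + V + J*V))
(v(6, -3)*(5*(-3 + 0)) - 86)*(-143) = ((6*(3 - 3 + 6 - 3*6))*(5*(-3 + 0)) - 86)*(-143) = ((6*(3 - 3 + 6 - 18))*(5*(-3)) - 86)*(-143) = ((6*(-12))*(-15) - 86)*(-143) = (-72*(-15) - 86)*(-143) = (1080 - 86)*(-143) = 994*(-143) = -142142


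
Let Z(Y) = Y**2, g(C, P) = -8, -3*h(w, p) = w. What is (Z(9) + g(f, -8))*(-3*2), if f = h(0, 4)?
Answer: -438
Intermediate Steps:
h(w, p) = -w/3
f = 0 (f = -1/3*0 = 0)
(Z(9) + g(f, -8))*(-3*2) = (9**2 - 8)*(-3*2) = (81 - 8)*(-6) = 73*(-6) = -438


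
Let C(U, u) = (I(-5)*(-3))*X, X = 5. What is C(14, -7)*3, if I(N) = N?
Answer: 225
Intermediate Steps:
C(U, u) = 75 (C(U, u) = -5*(-3)*5 = 15*5 = 75)
C(14, -7)*3 = 75*3 = 225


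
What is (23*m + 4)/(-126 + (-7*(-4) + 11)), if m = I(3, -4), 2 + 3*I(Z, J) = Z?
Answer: -35/261 ≈ -0.13410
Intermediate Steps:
I(Z, J) = -⅔ + Z/3
m = ⅓ (m = -⅔ + (⅓)*3 = -⅔ + 1 = ⅓ ≈ 0.33333)
(23*m + 4)/(-126 + (-7*(-4) + 11)) = (23*(⅓) + 4)/(-126 + (-7*(-4) + 11)) = (23/3 + 4)/(-126 + (28 + 11)) = 35/(3*(-126 + 39)) = (35/3)/(-87) = (35/3)*(-1/87) = -35/261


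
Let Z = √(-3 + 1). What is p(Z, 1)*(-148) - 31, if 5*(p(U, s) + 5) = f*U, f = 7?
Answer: 709 - 1036*I*√2/5 ≈ 709.0 - 293.02*I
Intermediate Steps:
Z = I*√2 (Z = √(-2) = I*√2 ≈ 1.4142*I)
p(U, s) = -5 + 7*U/5 (p(U, s) = -5 + (7*U)/5 = -5 + 7*U/5)
p(Z, 1)*(-148) - 31 = (-5 + 7*(I*√2)/5)*(-148) - 31 = (-5 + 7*I*√2/5)*(-148) - 31 = (740 - 1036*I*√2/5) - 31 = 709 - 1036*I*√2/5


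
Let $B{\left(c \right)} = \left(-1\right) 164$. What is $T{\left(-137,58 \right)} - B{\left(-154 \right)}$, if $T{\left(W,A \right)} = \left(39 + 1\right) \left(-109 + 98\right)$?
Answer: $-276$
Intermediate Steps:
$B{\left(c \right)} = -164$
$T{\left(W,A \right)} = -440$ ($T{\left(W,A \right)} = 40 \left(-11\right) = -440$)
$T{\left(-137,58 \right)} - B{\left(-154 \right)} = -440 - -164 = -440 + 164 = -276$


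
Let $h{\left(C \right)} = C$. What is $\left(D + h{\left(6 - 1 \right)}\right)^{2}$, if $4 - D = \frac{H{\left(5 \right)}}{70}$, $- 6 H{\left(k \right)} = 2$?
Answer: $\frac{3575881}{44100} \approx 81.086$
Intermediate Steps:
$H{\left(k \right)} = - \frac{1}{3}$ ($H{\left(k \right)} = \left(- \frac{1}{6}\right) 2 = - \frac{1}{3}$)
$D = \frac{841}{210}$ ($D = 4 - - \frac{1}{3 \cdot 70} = 4 - \left(- \frac{1}{3}\right) \frac{1}{70} = 4 - - \frac{1}{210} = 4 + \frac{1}{210} = \frac{841}{210} \approx 4.0048$)
$\left(D + h{\left(6 - 1 \right)}\right)^{2} = \left(\frac{841}{210} + \left(6 - 1\right)\right)^{2} = \left(\frac{841}{210} + 5\right)^{2} = \left(\frac{1891}{210}\right)^{2} = \frac{3575881}{44100}$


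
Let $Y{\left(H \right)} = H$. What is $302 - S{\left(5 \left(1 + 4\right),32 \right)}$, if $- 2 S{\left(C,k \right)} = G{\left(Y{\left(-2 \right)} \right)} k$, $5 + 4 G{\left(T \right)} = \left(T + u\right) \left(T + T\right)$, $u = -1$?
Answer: $330$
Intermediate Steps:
$G{\left(T \right)} = - \frac{5}{4} + \frac{T \left(-1 + T\right)}{2}$ ($G{\left(T \right)} = - \frac{5}{4} + \frac{\left(T - 1\right) \left(T + T\right)}{4} = - \frac{5}{4} + \frac{\left(-1 + T\right) 2 T}{4} = - \frac{5}{4} + \frac{2 T \left(-1 + T\right)}{4} = - \frac{5}{4} + \frac{T \left(-1 + T\right)}{2}$)
$S{\left(C,k \right)} = - \frac{7 k}{8}$ ($S{\left(C,k \right)} = - \frac{\left(- \frac{5}{4} + \frac{\left(-2\right)^{2}}{2} - -1\right) k}{2} = - \frac{\left(- \frac{5}{4} + \frac{1}{2} \cdot 4 + 1\right) k}{2} = - \frac{\left(- \frac{5}{4} + 2 + 1\right) k}{2} = - \frac{\frac{7}{4} k}{2} = - \frac{7 k}{8}$)
$302 - S{\left(5 \left(1 + 4\right),32 \right)} = 302 - \left(- \frac{7}{8}\right) 32 = 302 - -28 = 302 + 28 = 330$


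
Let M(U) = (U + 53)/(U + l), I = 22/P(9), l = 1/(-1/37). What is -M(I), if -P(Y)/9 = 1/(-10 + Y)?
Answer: 499/311 ≈ 1.6045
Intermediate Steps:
P(Y) = -9/(-10 + Y)
l = -37 (l = 1/(-1*1/37) = 1/(-1/37) = -37)
I = 22/9 (I = 22/((-9/(-10 + 9))) = 22/((-9/(-1))) = 22/((-9*(-1))) = 22/9 ≈ 2.4444)
M(U) = (53 + U)/(-37 + U) (M(U) = (U + 53)/(U - 37) = (53 + U)/(-37 + U))
-M(I) = -(53 + 22/9)/(-37 + 22/9) = -499/((-311/9)*9) = -(-9)*499/(311*9) = -1*(-499/311) = 499/311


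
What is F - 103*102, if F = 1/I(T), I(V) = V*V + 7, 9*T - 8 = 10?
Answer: -115565/11 ≈ -10506.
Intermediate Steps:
T = 2 (T = 8/9 + (1/9)*10 = 8/9 + 10/9 = 2)
I(V) = 7 + V**2 (I(V) = V**2 + 7 = 7 + V**2)
F = 1/11 (F = 1/(7 + 2**2) = 1/(7 + 4) = 1/11 ≈ 0.090909)
F - 103*102 = 1/11 - 103*102 = 1/11 - 10506 = -115565/11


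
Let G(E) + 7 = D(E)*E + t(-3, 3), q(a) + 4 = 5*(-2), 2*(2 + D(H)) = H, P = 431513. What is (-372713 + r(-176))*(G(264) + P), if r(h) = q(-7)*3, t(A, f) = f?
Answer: -173640088895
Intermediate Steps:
D(H) = -2 + H/2
q(a) = -14 (q(a) = -4 + 5*(-2) = -4 - 10 = -14)
r(h) = -42 (r(h) = -14*3 = -42)
G(E) = -4 + E*(-2 + E/2) (G(E) = -7 + ((-2 + E/2)*E + 3) = -7 + (E*(-2 + E/2) + 3) = -7 + (3 + E*(-2 + E/2)) = -4 + E*(-2 + E/2))
(-372713 + r(-176))*(G(264) + P) = (-372713 - 42)*((-4 + (½)*264*(-4 + 264)) + 431513) = -372755*((-4 + (½)*264*260) + 431513) = -372755*((-4 + 34320) + 431513) = -372755*(34316 + 431513) = -372755*465829 = -173640088895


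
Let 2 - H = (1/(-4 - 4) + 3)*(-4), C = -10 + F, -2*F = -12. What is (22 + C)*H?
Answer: 243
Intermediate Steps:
F = 6 (F = -½*(-12) = 6)
C = -4 (C = -10 + 6 = -4)
H = 27/2 (H = 2 - (1/(-4 - 4) + 3)*(-4) = 2 - (1/(-8) + 3)*(-4) = 2 - (-⅛ + 3)*(-4) = 2 - 23*(-4)/8 = 2 - 1*(-23/2) = 2 + 23/2 = 27/2 ≈ 13.500)
(22 + C)*H = (22 - 4)*(27/2) = 18*(27/2) = 243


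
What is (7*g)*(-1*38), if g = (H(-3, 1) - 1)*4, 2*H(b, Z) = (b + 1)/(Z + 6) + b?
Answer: 2812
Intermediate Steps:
H(b, Z) = b/2 + (1 + b)/(2*(6 + Z)) (H(b, Z) = ((b + 1)/(Z + 6) + b)/2 = ((1 + b)/(6 + Z) + b)/2 = (b + (1 + b)/(6 + Z))/2 = b/2 + (1 + b)/(2*(6 + Z)))
g = -74/7 (g = ((1 + 7*(-3) + 1*(-3))/(2*(6 + 1)) - 1)*4 = ((½)*(1 - 21 - 3)/7 - 1)*4 = ((½)*(⅐)*(-23) - 1)*4 = (-23/14 - 1)*4 = -37/14*4 = -74/7 ≈ -10.571)
(7*g)*(-1*38) = (7*(-74/7))*(-1*38) = -74*(-38) = 2812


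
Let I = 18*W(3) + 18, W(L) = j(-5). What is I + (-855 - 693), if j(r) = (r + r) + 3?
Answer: -1656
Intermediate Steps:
j(r) = 3 + 2*r (j(r) = 2*r + 3 = 3 + 2*r)
W(L) = -7 (W(L) = 3 + 2*(-5) = 3 - 10 = -7)
I = -108 (I = 18*(-7) + 18 = -126 + 18 = -108)
I + (-855 - 693) = -108 + (-855 - 693) = -108 - 1548 = -1656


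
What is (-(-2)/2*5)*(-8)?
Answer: -40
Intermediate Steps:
(-(-2)/2*5)*(-8) = (-1*(-1)*5)*(-8) = (1*5)*(-8) = 5*(-8) = -40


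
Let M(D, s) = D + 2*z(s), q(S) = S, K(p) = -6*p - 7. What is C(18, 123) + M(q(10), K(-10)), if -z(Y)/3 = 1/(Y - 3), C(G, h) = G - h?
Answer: -2378/25 ≈ -95.120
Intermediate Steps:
K(p) = -7 - 6*p
z(Y) = -3/(-3 + Y) (z(Y) = -3/(Y - 3) = -3/(-3 + Y))
M(D, s) = D - 6/(-3 + s) (M(D, s) = D + 2*(-3/(-3 + s)) = D - 6/(-3 + s))
C(18, 123) + M(q(10), K(-10)) = (18 - 1*123) + (-6 + 10*(-3 + (-7 - 6*(-10))))/(-3 + (-7 - 6*(-10))) = (18 - 123) + (-6 + 10*(-3 + (-7 + 60)))/(-3 + (-7 + 60)) = -105 + (-6 + 10*(-3 + 53))/(-3 + 53) = -105 + (-6 + 10*50)/50 = -105 + (-6 + 500)/50 = -105 + (1/50)*494 = -105 + 247/25 = -2378/25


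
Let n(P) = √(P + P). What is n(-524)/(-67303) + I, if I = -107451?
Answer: -107451 - 2*I*√262/67303 ≈ -1.0745e+5 - 0.000481*I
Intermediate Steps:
n(P) = √2*√P (n(P) = √(2*P) = √2*√P)
n(-524)/(-67303) + I = (√2*√(-524))/(-67303) - 107451 = (√2*(2*I*√131))*(-1/67303) - 107451 = (2*I*√262)*(-1/67303) - 107451 = -2*I*√262/67303 - 107451 = -107451 - 2*I*√262/67303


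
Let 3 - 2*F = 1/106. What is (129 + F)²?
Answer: 765352225/44944 ≈ 17029.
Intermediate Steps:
F = 317/212 (F = 3/2 - ½/106 = 3/2 - ½*1/106 = 3/2 - 1/212 = 317/212 ≈ 1.4953)
(129 + F)² = (129 + 317/212)² = (27665/212)² = 765352225/44944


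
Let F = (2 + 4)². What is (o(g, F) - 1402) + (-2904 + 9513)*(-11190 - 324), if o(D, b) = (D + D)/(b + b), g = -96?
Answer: -228292292/3 ≈ -7.6097e+7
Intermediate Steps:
F = 36 (F = 6² = 36)
o(D, b) = D/b (o(D, b) = (2*D)/((2*b)) = (2*D)*(1/(2*b)) = D/b)
(o(g, F) - 1402) + (-2904 + 9513)*(-11190 - 324) = (-96/36 - 1402) + (-2904 + 9513)*(-11190 - 324) = (-96*1/36 - 1402) + 6609*(-11514) = (-8/3 - 1402) - 76096026 = -4214/3 - 76096026 = -228292292/3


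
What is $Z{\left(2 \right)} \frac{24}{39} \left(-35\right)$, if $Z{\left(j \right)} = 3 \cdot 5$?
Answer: $- \frac{4200}{13} \approx -323.08$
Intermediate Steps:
$Z{\left(j \right)} = 15$
$Z{\left(2 \right)} \frac{24}{39} \left(-35\right) = 15 \cdot \frac{24}{39} \left(-35\right) = 15 \cdot 24 \cdot \frac{1}{39} \left(-35\right) = 15 \cdot \frac{8}{13} \left(-35\right) = \frac{120}{13} \left(-35\right) = - \frac{4200}{13}$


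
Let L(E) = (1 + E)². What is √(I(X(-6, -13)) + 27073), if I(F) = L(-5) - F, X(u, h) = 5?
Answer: 2*√6771 ≈ 164.57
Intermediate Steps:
I(F) = 16 - F (I(F) = (1 - 5)² - F = (-4)² - F = 16 - F)
√(I(X(-6, -13)) + 27073) = √((16 - 1*5) + 27073) = √((16 - 5) + 27073) = √(11 + 27073) = √27084 = 2*√6771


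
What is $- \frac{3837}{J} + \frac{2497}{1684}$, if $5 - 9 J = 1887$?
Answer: $\frac{31426463}{1584644} \approx 19.832$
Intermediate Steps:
$J = - \frac{1882}{9}$ ($J = \frac{5}{9} - \frac{629}{3} = - \frac{1882}{9} \approx -209.11$)
$- \frac{3837}{J} + \frac{2497}{1684} = - \frac{3837}{- \frac{1882}{9}} + \frac{2497}{1684} = \left(-3837\right) \left(- \frac{9}{1882}\right) + 2497 \cdot \frac{1}{1684} = \frac{34533}{1882} + \frac{2497}{1684} = \frac{31426463}{1584644}$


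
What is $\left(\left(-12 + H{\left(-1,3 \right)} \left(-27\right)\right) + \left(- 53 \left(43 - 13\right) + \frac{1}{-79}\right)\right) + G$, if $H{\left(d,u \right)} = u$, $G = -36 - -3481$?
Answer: $\frac{139197}{79} \approx 1762.0$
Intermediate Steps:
$G = 3445$ ($G = -36 + 3481 = 3445$)
$\left(\left(-12 + H{\left(-1,3 \right)} \left(-27\right)\right) + \left(- 53 \left(43 - 13\right) + \frac{1}{-79}\right)\right) + G = \left(\left(-12 + 3 \left(-27\right)\right) + \left(- 53 \left(43 - 13\right) + \frac{1}{-79}\right)\right) + 3445 = \left(\left(-12 - 81\right) - \left(\frac{1}{79} + 53 \left(43 - 13\right)\right)\right) + 3445 = \left(-93 - \frac{125611}{79}\right) + 3445 = - \frac{132958}{79} + 3445 = \frac{139197}{79}$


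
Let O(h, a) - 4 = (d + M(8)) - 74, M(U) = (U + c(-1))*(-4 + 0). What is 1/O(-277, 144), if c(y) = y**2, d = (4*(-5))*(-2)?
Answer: -1/66 ≈ -0.015152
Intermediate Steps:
d = 40 (d = -20*(-2) = 40)
M(U) = -4 - 4*U (M(U) = (U + (-1)**2)*(-4 + 0) = (U + 1)*(-4) = (1 + U)*(-4) = -4 - 4*U)
O(h, a) = -66 (O(h, a) = 4 + ((40 + (-4 - 4*8)) - 74) = 4 + ((40 + (-4 - 32)) - 74) = 4 + ((40 - 36) - 74) = 4 + (4 - 74) = 4 - 70 = -66)
1/O(-277, 144) = 1/(-66) = -1/66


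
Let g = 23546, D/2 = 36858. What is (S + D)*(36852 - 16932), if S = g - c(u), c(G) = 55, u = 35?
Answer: 1936363440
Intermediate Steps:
D = 73716 (D = 2*36858 = 73716)
S = 23491 (S = 23546 - 1*55 = 23546 - 55 = 23491)
(S + D)*(36852 - 16932) = (23491 + 73716)*(36852 - 16932) = 97207*19920 = 1936363440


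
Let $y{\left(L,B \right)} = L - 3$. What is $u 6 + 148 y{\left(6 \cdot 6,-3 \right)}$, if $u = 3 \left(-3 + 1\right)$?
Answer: $4848$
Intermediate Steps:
$y{\left(L,B \right)} = -3 + L$ ($y{\left(L,B \right)} = L - 3 = -3 + L$)
$u = -6$ ($u = 3 \left(-2\right) = -6$)
$u 6 + 148 y{\left(6 \cdot 6,-3 \right)} = \left(-6\right) 6 + 148 \left(-3 + 6 \cdot 6\right) = -36 + 148 \left(-3 + 36\right) = -36 + 148 \cdot 33 = -36 + 4884 = 4848$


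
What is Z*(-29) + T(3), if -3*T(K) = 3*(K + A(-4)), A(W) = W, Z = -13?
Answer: 378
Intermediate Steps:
T(K) = 4 - K (T(K) = -(K - 4) = -(-4 + K) = -(-12 + 3*K)/3 = 4 - K)
Z*(-29) + T(3) = -13*(-29) + (4 - 1*3) = 377 + (4 - 3) = 377 + 1 = 378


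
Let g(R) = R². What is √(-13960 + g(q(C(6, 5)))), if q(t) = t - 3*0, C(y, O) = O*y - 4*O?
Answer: 6*I*√385 ≈ 117.73*I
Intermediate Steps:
C(y, O) = -4*O + O*y
q(t) = t (q(t) = t + 0 = t)
√(-13960 + g(q(C(6, 5)))) = √(-13960 + (5*(-4 + 6))²) = √(-13960 + (5*2)²) = √(-13960 + 10²) = √(-13960 + 100) = √(-13860) = 6*I*√385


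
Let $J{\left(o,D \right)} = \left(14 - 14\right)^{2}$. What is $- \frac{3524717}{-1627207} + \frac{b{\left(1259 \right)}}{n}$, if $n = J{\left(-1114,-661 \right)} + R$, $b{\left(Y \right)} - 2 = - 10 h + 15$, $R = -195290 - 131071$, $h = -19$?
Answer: $\frac{383331110996}{177018967909} \approx 2.1655$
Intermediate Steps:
$J{\left(o,D \right)} = 0$ ($J{\left(o,D \right)} = 0^{2} = 0$)
$R = -326361$ ($R = -195290 - 131071 = -326361$)
$b{\left(Y \right)} = 207$ ($b{\left(Y \right)} = 2 + \left(\left(-10\right) \left(-19\right) + 15\right) = 2 + \left(190 + 15\right) = 2 + 205 = 207$)
$n = -326361$ ($n = 0 - 326361 = -326361$)
$- \frac{3524717}{-1627207} + \frac{b{\left(1259 \right)}}{n} = - \frac{3524717}{-1627207} + \frac{207}{-326361} = \left(-3524717\right) \left(- \frac{1}{1627207}\right) + 207 \left(- \frac{1}{326361}\right) = \frac{3524717}{1627207} - \frac{69}{108787} = \frac{383331110996}{177018967909}$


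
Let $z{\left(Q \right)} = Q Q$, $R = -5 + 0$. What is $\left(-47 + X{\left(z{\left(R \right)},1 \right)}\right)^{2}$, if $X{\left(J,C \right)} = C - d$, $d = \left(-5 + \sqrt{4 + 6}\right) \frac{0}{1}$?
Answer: $2116$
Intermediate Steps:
$R = -5$
$d = 0$ ($d = \left(-5 + \sqrt{10}\right) 0 \cdot 1 = \left(-5 + \sqrt{10}\right) 0 = 0$)
$z{\left(Q \right)} = Q^{2}$
$X{\left(J,C \right)} = C$ ($X{\left(J,C \right)} = C - 0 = C + 0 = C$)
$\left(-47 + X{\left(z{\left(R \right)},1 \right)}\right)^{2} = \left(-47 + 1\right)^{2} = \left(-46\right)^{2} = 2116$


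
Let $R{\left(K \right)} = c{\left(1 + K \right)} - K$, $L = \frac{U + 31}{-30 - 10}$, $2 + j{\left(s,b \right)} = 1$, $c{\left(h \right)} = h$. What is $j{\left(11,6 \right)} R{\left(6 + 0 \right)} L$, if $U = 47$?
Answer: $\frac{39}{20} \approx 1.95$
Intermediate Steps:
$j{\left(s,b \right)} = -1$ ($j{\left(s,b \right)} = -2 + 1 = -1$)
$L = - \frac{39}{20}$ ($L = \frac{47 + 31}{-30 - 10} = \frac{78}{-40} = 78 \left(- \frac{1}{40}\right) = - \frac{39}{20} \approx -1.95$)
$R{\left(K \right)} = 1$ ($R{\left(K \right)} = \left(1 + K\right) - K = 1$)
$j{\left(11,6 \right)} R{\left(6 + 0 \right)} L = \left(-1\right) 1 \left(- \frac{39}{20}\right) = \left(-1\right) \left(- \frac{39}{20}\right) = \frac{39}{20}$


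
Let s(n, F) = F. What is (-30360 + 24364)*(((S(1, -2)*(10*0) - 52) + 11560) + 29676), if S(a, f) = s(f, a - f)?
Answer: -246939264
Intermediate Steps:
S(a, f) = a - f
(-30360 + 24364)*(((S(1, -2)*(10*0) - 52) + 11560) + 29676) = (-30360 + 24364)*((((1 - 1*(-2))*(10*0) - 52) + 11560) + 29676) = -5996*((((1 + 2)*0 - 52) + 11560) + 29676) = -5996*(((3*0 - 52) + 11560) + 29676) = -5996*(((0 - 52) + 11560) + 29676) = -5996*((-52 + 11560) + 29676) = -5996*(11508 + 29676) = -5996*41184 = -246939264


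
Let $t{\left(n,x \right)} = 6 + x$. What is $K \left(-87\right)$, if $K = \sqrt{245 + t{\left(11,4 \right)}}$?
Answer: $- 87 \sqrt{255} \approx -1389.3$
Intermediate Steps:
$K = \sqrt{255}$ ($K = \sqrt{245 + \left(6 + 4\right)} = \sqrt{245 + 10} = \sqrt{255} \approx 15.969$)
$K \left(-87\right) = \sqrt{255} \left(-87\right) = - 87 \sqrt{255}$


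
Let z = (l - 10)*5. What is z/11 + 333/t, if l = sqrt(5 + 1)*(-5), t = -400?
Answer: -23663/4400 - 25*sqrt(6)/11 ≈ -10.945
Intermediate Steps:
l = -5*sqrt(6) (l = sqrt(6)*(-5) = -5*sqrt(6) ≈ -12.247)
z = -50 - 25*sqrt(6) (z = (-5*sqrt(6) - 10)*5 = (-10 - 5*sqrt(6))*5 = -50 - 25*sqrt(6) ≈ -111.24)
z/11 + 333/t = (-50 - 25*sqrt(6))/11 + 333/(-400) = (-50 - 25*sqrt(6))*(1/11) + 333*(-1/400) = (-50/11 - 25*sqrt(6)/11) - 333/400 = -23663/4400 - 25*sqrt(6)/11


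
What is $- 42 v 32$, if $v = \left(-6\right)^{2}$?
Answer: $-48384$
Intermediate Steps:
$v = 36$
$- 42 v 32 = \left(-42\right) 36 \cdot 32 = \left(-1512\right) 32 = -48384$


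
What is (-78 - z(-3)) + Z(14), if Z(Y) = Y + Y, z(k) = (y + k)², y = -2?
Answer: -75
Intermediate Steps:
z(k) = (-2 + k)²
Z(Y) = 2*Y
(-78 - z(-3)) + Z(14) = (-78 - (-2 - 3)²) + 2*14 = (-78 - 1*(-5)²) + 28 = (-78 - 1*25) + 28 = (-78 - 25) + 28 = -103 + 28 = -75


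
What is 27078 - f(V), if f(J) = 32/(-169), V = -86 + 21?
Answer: 4576214/169 ≈ 27078.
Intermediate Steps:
V = -65
f(J) = -32/169 (f(J) = 32*(-1/169) = -32/169)
27078 - f(V) = 27078 - 1*(-32/169) = 27078 + 32/169 = 4576214/169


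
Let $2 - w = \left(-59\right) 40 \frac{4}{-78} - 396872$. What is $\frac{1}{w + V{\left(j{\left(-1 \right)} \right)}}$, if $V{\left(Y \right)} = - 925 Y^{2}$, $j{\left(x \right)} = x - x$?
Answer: $\frac{39}{15473366} \approx 2.5205 \cdot 10^{-6}$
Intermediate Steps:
$j{\left(x \right)} = 0$
$w = \frac{15473366}{39}$ ($w = 2 - \left(\left(-59\right) 40 \frac{4}{-78} - 396872\right) = 2 - \left(- 2360 \cdot 4 \left(- \frac{1}{78}\right) - 396872\right) = 2 - \left(\left(-2360\right) \left(- \frac{2}{39}\right) - 396872\right) = 2 - \left(\frac{4720}{39} - 396872\right) = 2 - - \frac{15473288}{39} = 2 + \frac{15473288}{39} = \frac{15473366}{39} \approx 3.9675 \cdot 10^{5}$)
$\frac{1}{w + V{\left(j{\left(-1 \right)} \right)}} = \frac{1}{\frac{15473366}{39} - 925 \cdot 0^{2}} = \frac{1}{\frac{15473366}{39} - 0} = \frac{1}{\frac{15473366}{39} + 0} = \frac{1}{\frac{15473366}{39}} = \frac{39}{15473366}$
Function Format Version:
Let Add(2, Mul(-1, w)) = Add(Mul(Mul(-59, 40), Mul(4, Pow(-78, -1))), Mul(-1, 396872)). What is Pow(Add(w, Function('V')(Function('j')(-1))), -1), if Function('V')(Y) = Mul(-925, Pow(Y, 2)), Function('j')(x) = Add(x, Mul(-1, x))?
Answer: Rational(39, 15473366) ≈ 2.5205e-6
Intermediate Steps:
Function('j')(x) = 0
w = Rational(15473366, 39) (w = Add(2, Mul(-1, Add(Mul(Mul(-59, 40), Mul(4, Pow(-78, -1))), Mul(-1, 396872)))) = Add(2, Mul(-1, Add(Mul(-2360, Mul(4, Rational(-1, 78))), -396872))) = Add(2, Mul(-1, Add(Mul(-2360, Rational(-2, 39)), -396872))) = Add(2, Mul(-1, Add(Rational(4720, 39), -396872))) = Add(2, Mul(-1, Rational(-15473288, 39))) = Add(2, Rational(15473288, 39)) = Rational(15473366, 39) ≈ 3.9675e+5)
Pow(Add(w, Function('V')(Function('j')(-1))), -1) = Pow(Add(Rational(15473366, 39), Mul(-925, Pow(0, 2))), -1) = Pow(Add(Rational(15473366, 39), Mul(-925, 0)), -1) = Pow(Add(Rational(15473366, 39), 0), -1) = Pow(Rational(15473366, 39), -1) = Rational(39, 15473366)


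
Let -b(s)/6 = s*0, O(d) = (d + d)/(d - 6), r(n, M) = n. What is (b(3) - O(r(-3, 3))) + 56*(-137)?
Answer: -23018/3 ≈ -7672.7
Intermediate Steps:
O(d) = 2*d/(-6 + d) (O(d) = (2*d)/(-6 + d) = 2*d/(-6 + d))
b(s) = 0 (b(s) = -6*s*0 = -6*0 = 0)
(b(3) - O(r(-3, 3))) + 56*(-137) = (0 - 2*(-3)/(-6 - 3)) + 56*(-137) = (0 - 2*(-3)/(-9)) - 7672 = (0 - 2*(-3)*(-1)/9) - 7672 = (0 - 1*⅔) - 7672 = (0 - ⅔) - 7672 = -⅔ - 7672 = -23018/3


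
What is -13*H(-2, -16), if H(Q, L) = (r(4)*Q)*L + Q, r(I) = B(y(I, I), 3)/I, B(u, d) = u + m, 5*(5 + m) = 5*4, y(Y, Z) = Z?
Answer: -286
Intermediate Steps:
m = -1 (m = -5 + (5*4)/5 = -5 + (⅕)*20 = -5 + 4 = -1)
B(u, d) = -1 + u (B(u, d) = u - 1 = -1 + u)
r(I) = (-1 + I)/I
H(Q, L) = Q + 3*L*Q/4 (H(Q, L) = (((-1 + 4)/4)*Q)*L + Q = (((¼)*3)*Q)*L + Q = (3*Q/4)*L + Q = 3*L*Q/4 + Q = Q + 3*L*Q/4)
-13*H(-2, -16) = -13*(-2)*(4 + 3*(-16))/4 = -13*(-2)*(4 - 48)/4 = -13*(-2)*(-44)/4 = -13*22 = -286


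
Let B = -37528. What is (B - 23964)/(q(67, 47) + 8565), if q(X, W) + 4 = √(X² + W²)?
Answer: -526433012/73284023 + 61492*√6698/73284023 ≈ -7.1148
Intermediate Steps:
q(X, W) = -4 + √(W² + X²) (q(X, W) = -4 + √(X² + W²) = -4 + √(W² + X²))
(B - 23964)/(q(67, 47) + 8565) = (-37528 - 23964)/((-4 + √(47² + 67²)) + 8565) = -61492/((-4 + √(2209 + 4489)) + 8565) = -61492/((-4 + √6698) + 8565) = -61492/(8561 + √6698)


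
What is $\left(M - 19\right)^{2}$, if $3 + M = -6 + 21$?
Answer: $49$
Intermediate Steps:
$M = 12$ ($M = -3 + \left(-6 + 21\right) = -3 + 15 = 12$)
$\left(M - 19\right)^{2} = \left(12 - 19\right)^{2} = \left(-7\right)^{2} = 49$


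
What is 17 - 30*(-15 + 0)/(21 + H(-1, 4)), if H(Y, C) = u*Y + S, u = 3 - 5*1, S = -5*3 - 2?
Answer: 92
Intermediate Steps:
S = -17 (S = -15 - 2 = -17)
u = -2 (u = 3 - 5 = -2)
H(Y, C) = -17 - 2*Y (H(Y, C) = -2*Y - 17 = -17 - 2*Y)
17 - 30*(-15 + 0)/(21 + H(-1, 4)) = 17 - 30*(-15 + 0)/(21 + (-17 - 2*(-1))) = 17 - (-450)/(21 + (-17 + 2)) = 17 - (-450)/(21 - 15) = 17 - (-450)/6 = 17 - 30*(-5/2) = 17 + 75 = 92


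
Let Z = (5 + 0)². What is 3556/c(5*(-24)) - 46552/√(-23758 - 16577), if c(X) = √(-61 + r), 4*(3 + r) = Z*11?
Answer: 7112*√19/19 + 46552*I*√40335/40335 ≈ 1631.6 + 231.79*I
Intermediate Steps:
Z = 25 (Z = 5² = 25)
r = 263/4 (r = -3 + (25*11)/4 = -3 + (¼)*275 = -3 + 275/4 = 263/4 ≈ 65.750)
c(X) = √19/2 (c(X) = √(-61 + 263/4) = √(19/4) = √19/2)
3556/c(5*(-24)) - 46552/√(-23758 - 16577) = 3556/((√19/2)) - 46552/√(-23758 - 16577) = 3556*(2*√19/19) - 46552*(-I*√40335/40335) = 7112*√19/19 - 46552*(-I*√40335/40335) = 7112*√19/19 - (-46552)*I*√40335/40335 = 7112*√19/19 + 46552*I*√40335/40335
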